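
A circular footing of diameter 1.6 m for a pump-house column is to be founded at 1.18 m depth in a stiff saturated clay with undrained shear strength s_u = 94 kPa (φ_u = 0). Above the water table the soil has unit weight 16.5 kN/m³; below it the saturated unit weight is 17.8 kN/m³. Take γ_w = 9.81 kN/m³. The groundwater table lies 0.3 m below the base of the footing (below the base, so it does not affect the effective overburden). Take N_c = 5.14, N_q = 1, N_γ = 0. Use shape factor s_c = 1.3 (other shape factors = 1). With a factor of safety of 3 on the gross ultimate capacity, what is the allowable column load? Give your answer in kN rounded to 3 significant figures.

Effective surcharge at the founding depth q = γ·D_f = 16.5 × 1.18 = 19.47 kPa.
q_ult = c·N_c·s_c + q·N_q
     = 94 × 5.14 × 1.3 + 19.47 × 1
     = 628.11 + 19.47 = 647.58 kPa.
Gross allowable pressure q_all = 647.58 / 3 = 215.86 kPa.
Footing area = 2.0106 m², so allowable column load = 215.86 × 2.0106 = 434.01 kN.

P_all ≈ 434 kN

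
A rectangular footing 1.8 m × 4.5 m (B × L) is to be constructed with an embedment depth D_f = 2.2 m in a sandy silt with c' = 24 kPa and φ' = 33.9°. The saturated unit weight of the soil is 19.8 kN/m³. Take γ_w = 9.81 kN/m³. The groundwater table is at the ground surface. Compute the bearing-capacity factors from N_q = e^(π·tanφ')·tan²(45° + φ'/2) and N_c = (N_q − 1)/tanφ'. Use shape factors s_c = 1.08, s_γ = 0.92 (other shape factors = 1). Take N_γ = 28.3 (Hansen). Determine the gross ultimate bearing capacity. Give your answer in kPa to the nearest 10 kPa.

q_ult ≈ 1960 kPa

tan33.9° = 0.672, so N_q = e^(π×0.672)·tan²(61.95°) = 8.257 × 3.522 = 29.08.
N_c = (29.08 − 1)/tan33.9° = 41.79.
γ' = 19.8 − 9.81 = 9.99 kN/m³ (submerged throughout). q = 9.99 × 2.2 = 21.978 kPa; the same γ' applies in the ½γBN_γ term.
c·N_c·s_c = 24 × 41.793 × 1.08 = 1083.3 kPa
q·N_q = 21.978 × 29.083 = 639.2 kPa
0.5·γ·B·N_γ·s_γ = 0.5 × 9.99 × 1.8 × 28.3 × 0.92 = 234.09 kPa
q_ult = 1083.3 + 639.2 + 234.09 = 1956.6 kPa.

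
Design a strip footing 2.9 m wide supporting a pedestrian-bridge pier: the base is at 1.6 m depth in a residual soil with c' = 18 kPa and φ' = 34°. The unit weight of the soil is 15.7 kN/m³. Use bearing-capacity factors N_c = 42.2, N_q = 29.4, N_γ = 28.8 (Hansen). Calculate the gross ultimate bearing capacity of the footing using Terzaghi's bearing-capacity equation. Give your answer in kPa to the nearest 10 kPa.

q = γ·D_f = 15.7 × 1.6 = 25.12 kPa.
c·N_c = 18 × 42.2 = 759.6 kPa
q·N_q = 25.12 × 29.4 = 738.53 kPa
0.5·γ·B·N_γ = 0.5 × 15.7 × 2.9 × 28.8 = 655.63 kPa
q_ult = 759.6 + 738.53 + 655.63 = 2153.8 kPa.

q_ult ≈ 2150 kPa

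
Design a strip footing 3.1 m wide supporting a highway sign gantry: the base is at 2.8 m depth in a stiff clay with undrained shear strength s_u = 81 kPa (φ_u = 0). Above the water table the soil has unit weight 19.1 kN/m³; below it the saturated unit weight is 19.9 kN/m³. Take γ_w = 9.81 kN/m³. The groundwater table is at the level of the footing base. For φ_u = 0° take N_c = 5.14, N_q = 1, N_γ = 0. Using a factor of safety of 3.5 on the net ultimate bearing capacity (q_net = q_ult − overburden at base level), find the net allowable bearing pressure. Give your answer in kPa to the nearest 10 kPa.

q_all(net) ≈ 120 kPa

q = γ·D_f = 19.1 × 2.8 = 53.48 kPa.
c·N_c = 81 × 5.14 = 416.34 kPa
q·N_q = 53.48 × 1 = 53.48 kPa
q_ult = 416.34 + 53.48 = 469.82 kPa.
q_net = 469.82 − 53.48 = 416.34 kPa.
q_all(net) = 416.34 / 3.5 = 118.95 kPa.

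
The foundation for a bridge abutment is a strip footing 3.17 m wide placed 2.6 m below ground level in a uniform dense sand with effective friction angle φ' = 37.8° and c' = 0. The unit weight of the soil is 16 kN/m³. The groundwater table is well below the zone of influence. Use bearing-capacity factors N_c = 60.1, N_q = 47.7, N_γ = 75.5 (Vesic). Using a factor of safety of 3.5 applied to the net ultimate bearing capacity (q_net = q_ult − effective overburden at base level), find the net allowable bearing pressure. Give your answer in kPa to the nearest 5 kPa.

q_all(net) ≈ 1100 kPa

Overburden at base level: q = 16 × 2.6 = 41.6 kPa.
Surcharge term q·N_q = 41.6 × 47.7 = 1984.3 kPa; self-weight term 0.5·γ·B·N_γ = 0.5 × 16 × 3.17 × 75.5 = 1914.7 kPa.
q_ult = 1984.3 + 1914.7 = 3899 kPa.
Net ultimate: q_net = 3899 − 41.6 = 3857.4 kPa.
q_all(net) = 3857.4 / 3.5 = 1102.1 kPa.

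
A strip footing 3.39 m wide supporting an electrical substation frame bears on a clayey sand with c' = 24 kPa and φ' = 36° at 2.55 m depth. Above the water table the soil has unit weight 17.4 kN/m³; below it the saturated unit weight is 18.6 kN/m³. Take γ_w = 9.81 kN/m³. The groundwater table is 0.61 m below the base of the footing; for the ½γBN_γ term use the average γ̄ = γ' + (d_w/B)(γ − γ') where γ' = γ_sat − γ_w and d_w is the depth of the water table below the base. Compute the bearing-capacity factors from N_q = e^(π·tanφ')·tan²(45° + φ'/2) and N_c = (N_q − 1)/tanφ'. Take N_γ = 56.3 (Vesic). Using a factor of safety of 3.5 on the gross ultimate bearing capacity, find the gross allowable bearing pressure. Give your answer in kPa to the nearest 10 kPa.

N_q = e^(π·tan36°)·tan²(63°) = 37.75; N_c = (N_q − 1)/tanφ' = 50.59.
q = γ·D_f = 17.4 × 2.55 = 44.37 kPa.
γ' = 8.79 kN/m³; averaging over the depth B below the base, γ̄ = γ' + (d_w/B)(γ − γ') = 10.339 kN/m³.
c·N_c = 24 × 50.585 = 1214.1 kPa
q·N_q = 44.37 × 37.752 = 1675.1 kPa
0.5·γ·B·N_γ = 0.5 × 10.339 × 3.39 × 56.3 = 986.66 kPa
q_ult = 1214.1 + 1675.1 + 986.66 = 3875.8 kPa.
q_all = 3875.8 / 3.5 = 1107.4 kPa.

q_all ≈ 1110 kPa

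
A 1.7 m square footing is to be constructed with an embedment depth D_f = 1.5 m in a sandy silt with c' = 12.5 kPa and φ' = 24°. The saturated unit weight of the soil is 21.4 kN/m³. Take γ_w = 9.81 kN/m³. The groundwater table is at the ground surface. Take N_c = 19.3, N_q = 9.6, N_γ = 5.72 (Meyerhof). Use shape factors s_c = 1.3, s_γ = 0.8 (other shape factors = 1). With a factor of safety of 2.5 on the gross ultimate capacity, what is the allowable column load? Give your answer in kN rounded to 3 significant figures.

γ' = 21.4 − 9.81 = 11.59 kN/m³ (submerged throughout). q = 11.59 × 1.5 = 17.385 kPa; the same γ' applies in the ½γBN_γ term.
c·N_c·s_c = 12.5 × 19.3 × 1.3 = 313.62 kPa
q·N_q = 17.385 × 9.6 = 166.9 kPa
0.5·γ·B·N_γ·s_γ = 0.5 × 11.59 × 1.7 × 5.72 × 0.8 = 45.08 kPa
q_ult = 313.62 + 166.9 + 45.08 = 525.6 kPa.
Gross allowable pressure q_all = 525.6 / 2.5 = 210.24 kPa.
Footing area = 2.89 m², so allowable column load = 210.24 × 2.89 = 607.6 kN.

P_all ≈ 608 kN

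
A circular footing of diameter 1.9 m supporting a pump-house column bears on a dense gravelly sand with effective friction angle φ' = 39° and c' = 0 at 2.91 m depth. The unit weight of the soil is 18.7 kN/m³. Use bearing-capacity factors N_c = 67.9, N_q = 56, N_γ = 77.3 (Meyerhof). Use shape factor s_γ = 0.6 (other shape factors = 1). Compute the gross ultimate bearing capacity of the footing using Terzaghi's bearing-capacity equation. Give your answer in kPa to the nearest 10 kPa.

Effective surcharge at the founding depth q = γ·D_f = 18.7 × 2.91 = 54.417 kPa.
q_ult = q·N_q + 0.5·γ·B·N_γ·s_γ
     = 54.417 × 56 + 0.5 × 18.7 × 1.9 × 77.3 × 0.6
     = 3047.4 + 823.94 = 3871.3 kPa.

q_ult ≈ 3870 kPa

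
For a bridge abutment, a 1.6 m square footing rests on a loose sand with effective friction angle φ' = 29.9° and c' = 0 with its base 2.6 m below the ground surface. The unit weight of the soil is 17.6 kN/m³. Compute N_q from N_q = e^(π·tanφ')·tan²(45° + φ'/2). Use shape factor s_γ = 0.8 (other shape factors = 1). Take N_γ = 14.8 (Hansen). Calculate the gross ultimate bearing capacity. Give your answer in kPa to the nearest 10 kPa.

q_ult ≈ 1000 kPa

tan29.9° = 0.575, so N_q = e^(π×0.575)·tan²(59.95°) = 6.089 × 2.988 = 18.19.
q = γ·D_f = 17.6 × 2.6 = 45.76 kPa.
q·N_q = 45.76 × 18.194 = 832.55 kPa
0.5·γ·B·N_γ·s_γ = 0.5 × 17.6 × 1.6 × 14.8 × 0.8 = 166.71 kPa
q_ult = 832.55 + 166.71 = 999.25 kPa.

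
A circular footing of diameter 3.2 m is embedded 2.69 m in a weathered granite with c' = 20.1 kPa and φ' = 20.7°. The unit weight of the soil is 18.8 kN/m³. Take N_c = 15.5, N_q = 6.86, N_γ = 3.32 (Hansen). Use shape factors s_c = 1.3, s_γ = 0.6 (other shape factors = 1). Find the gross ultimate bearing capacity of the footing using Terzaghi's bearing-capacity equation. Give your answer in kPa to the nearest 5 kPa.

q_ult ≈ 810 kPa

Overburden at base level: q = 18.8 × 2.69 = 50.572 kPa.
Cohesion term c·N_c·s_c = 20.1 × 15.5 × 1.3 = 405.02 kPa; surcharge term q·N_q = 50.572 × 6.86 = 346.92 kPa; self-weight term 0.5·γ·B·N_γ·s_γ = 0.5 × 18.8 × 3.2 × 3.32 × 0.6 = 59.919 kPa.
q_ult = 405.02 + 346.92 + 59.919 = 811.86 kPa.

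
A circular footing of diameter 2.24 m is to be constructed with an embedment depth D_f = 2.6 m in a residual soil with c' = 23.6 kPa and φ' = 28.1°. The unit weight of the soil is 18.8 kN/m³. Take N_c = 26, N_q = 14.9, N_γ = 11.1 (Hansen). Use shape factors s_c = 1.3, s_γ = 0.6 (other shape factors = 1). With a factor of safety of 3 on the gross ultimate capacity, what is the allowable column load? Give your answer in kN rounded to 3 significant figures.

P_all ≈ 2190 kN

Overburden at base level: q = 18.8 × 2.6 = 48.88 kPa.
Cohesion term c·N_c·s_c = 23.6 × 26 × 1.3 = 797.68 kPa; surcharge term q·N_q = 48.88 × 14.9 = 728.31 kPa; self-weight term 0.5·γ·B·N_γ·s_γ = 0.5 × 18.8 × 2.24 × 11.1 × 0.6 = 140.23 kPa.
q_ult = 797.68 + 728.31 + 140.23 = 1666.2 kPa.
Gross allowable pressure q_all = 1666.2 / 3 = 555.41 kPa.
Footing area = 3.9408 m², so allowable column load = 555.41 × 3.9408 = 2188.8 kN.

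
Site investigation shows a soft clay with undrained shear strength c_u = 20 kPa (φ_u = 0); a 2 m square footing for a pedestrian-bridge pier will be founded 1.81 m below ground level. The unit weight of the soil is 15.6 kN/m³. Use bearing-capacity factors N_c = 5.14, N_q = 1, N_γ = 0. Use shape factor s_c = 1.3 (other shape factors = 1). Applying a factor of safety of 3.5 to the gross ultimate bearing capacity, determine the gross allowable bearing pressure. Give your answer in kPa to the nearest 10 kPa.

q = γ·D_f = 15.6 × 1.81 = 28.236 kPa.
c·N_c·s_c = 20 × 5.14 × 1.3 = 133.64 kPa
q·N_q = 28.236 × 1 = 28.236 kPa
q_ult = 133.64 + 28.236 = 161.88 kPa.
q_all = q_ult / FS = 161.88 / 3.5 = 46.25 kPa.

q_all ≈ 50 kPa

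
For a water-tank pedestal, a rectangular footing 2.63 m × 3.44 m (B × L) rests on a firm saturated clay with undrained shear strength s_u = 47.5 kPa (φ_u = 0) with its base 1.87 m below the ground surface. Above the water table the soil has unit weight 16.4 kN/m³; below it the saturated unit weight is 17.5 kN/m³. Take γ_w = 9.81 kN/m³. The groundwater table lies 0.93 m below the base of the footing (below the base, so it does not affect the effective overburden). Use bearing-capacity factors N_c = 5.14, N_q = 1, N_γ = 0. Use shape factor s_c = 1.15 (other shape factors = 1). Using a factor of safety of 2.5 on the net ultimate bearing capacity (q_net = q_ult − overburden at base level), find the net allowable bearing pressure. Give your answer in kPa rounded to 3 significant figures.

q_all(net) ≈ 112 kPa

Overburden at base level: q = 16.4 × 1.87 = 30.668 kPa.
Cohesion term c·N_c·s_c = 47.5 × 5.14 × 1.15 = 280.77 kPa; surcharge term q·N_q = 30.668 × 1 = 30.668 kPa.
q_ult = 280.77 + 30.668 = 311.44 kPa.
q_net = 311.44 − 30.668 = 280.77 kPa.
q_all(net) = 280.77 / 2.5 = 112.31 kPa.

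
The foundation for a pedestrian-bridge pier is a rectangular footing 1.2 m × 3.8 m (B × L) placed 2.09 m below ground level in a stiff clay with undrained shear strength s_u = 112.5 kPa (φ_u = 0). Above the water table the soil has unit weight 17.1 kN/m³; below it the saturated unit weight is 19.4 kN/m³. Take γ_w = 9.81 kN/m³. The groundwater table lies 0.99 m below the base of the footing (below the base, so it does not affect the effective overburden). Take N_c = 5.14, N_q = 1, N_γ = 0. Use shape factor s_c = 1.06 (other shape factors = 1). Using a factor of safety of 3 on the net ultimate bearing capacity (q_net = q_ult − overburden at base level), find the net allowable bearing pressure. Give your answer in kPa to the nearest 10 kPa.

q_all(net) ≈ 200 kPa

q = γ·D_f = 17.1 × 2.09 = 35.739 kPa.
c·N_c·s_c = 112.5 × 5.14 × 1.06 = 612.95 kPa
q·N_q = 35.739 × 1 = 35.739 kPa
q_ult = 612.95 + 35.739 = 648.68 kPa.
q_net = 648.68 − 35.739 = 612.95 kPa.
q_all(net) = 612.95 / 3 = 204.32 kPa.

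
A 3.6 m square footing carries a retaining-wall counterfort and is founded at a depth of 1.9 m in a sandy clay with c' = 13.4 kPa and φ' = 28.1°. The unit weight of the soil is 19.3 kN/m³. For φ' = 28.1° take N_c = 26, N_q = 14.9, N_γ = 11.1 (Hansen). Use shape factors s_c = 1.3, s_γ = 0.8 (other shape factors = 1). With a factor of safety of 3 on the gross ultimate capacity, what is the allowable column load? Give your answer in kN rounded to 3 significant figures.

q = γ·D_f = 19.3 × 1.9 = 36.67 kPa.
c·N_c·s_c = 13.4 × 26 × 1.3 = 452.92 kPa
q·N_q = 36.67 × 14.9 = 546.38 kPa
0.5·γ·B·N_γ·s_γ = 0.5 × 19.3 × 3.6 × 11.1 × 0.8 = 308.49 kPa
q_ult = 452.92 + 546.38 + 308.49 = 1307.8 kPa.
Gross allowable pressure q_all = 1307.8 / 3 = 435.93 kPa.
Footing area = 12.96 m², so allowable column load = 435.93 × 12.96 = 5649.7 kN.

P_all ≈ 5650 kN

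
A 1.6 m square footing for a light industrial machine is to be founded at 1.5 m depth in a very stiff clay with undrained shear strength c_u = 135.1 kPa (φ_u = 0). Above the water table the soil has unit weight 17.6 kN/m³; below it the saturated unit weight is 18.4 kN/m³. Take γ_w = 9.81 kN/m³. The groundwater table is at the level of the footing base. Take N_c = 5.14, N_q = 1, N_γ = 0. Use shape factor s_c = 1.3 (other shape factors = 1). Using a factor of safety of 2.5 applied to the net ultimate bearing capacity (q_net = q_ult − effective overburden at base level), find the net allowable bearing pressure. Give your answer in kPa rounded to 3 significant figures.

q_all(net) ≈ 361 kPa

Overburden at base level: q = 17.6 × 1.5 = 26.4 kPa.
Cohesion term c·N_c·s_c = 135.1 × 5.14 × 1.3 = 902.74 kPa; surcharge term q·N_q = 26.4 × 1 = 26.4 kPa.
q_ult = 902.74 + 26.4 = 929.14 kPa.
Net ultimate: q_net = 929.14 − 26.4 = 902.74 kPa.
q_all(net) = 902.74 / 2.5 = 361.1 kPa.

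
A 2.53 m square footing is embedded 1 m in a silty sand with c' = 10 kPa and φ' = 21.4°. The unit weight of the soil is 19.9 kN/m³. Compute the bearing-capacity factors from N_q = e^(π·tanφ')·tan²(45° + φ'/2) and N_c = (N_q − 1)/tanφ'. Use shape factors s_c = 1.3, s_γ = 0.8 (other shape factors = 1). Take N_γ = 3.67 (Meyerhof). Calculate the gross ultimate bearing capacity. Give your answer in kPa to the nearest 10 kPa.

tan21.4° = 0.3919, so N_q = e^(π×0.3919)·tan²(55.7°) = 3.425 × 2.149 = 7.36.
N_c = (7.36 − 1)/tan21.4° = 16.23.
q = γ·D_f = 19.9 × 1 = 19.9 kPa.
c·N_c·s_c = 10 × 16.231 × 1.3 = 211 kPa
q·N_q = 19.9 × 7.3609 = 146.48 kPa
0.5·γ·B·N_γ·s_γ = 0.5 × 19.9 × 2.53 × 3.67 × 0.8 = 73.909 kPa
q_ult = 211 + 146.48 + 73.909 = 431.39 kPa.

q_ult ≈ 430 kPa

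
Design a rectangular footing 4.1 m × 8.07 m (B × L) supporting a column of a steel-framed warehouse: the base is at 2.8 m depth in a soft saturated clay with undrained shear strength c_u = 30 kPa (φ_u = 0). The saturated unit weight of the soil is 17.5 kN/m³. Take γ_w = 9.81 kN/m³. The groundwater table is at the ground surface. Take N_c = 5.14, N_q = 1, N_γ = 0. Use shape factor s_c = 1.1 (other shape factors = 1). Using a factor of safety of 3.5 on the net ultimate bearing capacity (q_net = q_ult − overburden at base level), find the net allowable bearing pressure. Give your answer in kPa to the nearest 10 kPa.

q_all(net) ≈ 50 kPa

γ' = 17.5 − 9.81 = 7.69 kN/m³ (submerged throughout). q = 7.69 × 2.8 = 21.532 kPa.
c·N_c·s_c = 30 × 5.14 × 1.1 = 169.62 kPa
q·N_q = 21.532 × 1 = 21.532 kPa
q_ult = 169.62 + 21.532 = 191.15 kPa.
q_net = 191.15 − 21.532 = 169.62 kPa.
q_all(net) = 169.62 / 3.5 = 48.463 kPa.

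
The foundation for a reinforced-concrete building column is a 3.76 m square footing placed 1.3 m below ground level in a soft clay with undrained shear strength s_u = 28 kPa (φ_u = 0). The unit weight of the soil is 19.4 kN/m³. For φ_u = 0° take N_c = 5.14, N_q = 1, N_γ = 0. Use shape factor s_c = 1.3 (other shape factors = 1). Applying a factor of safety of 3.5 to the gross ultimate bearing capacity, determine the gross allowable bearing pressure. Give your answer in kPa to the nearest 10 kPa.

q_all ≈ 60 kPa

q = γ·D_f = 19.4 × 1.3 = 25.22 kPa.
c·N_c·s_c = 28 × 5.14 × 1.3 = 187.1 kPa
q·N_q = 25.22 × 1 = 25.22 kPa
q_ult = 187.1 + 25.22 = 212.32 kPa.
q_all = q_ult / FS = 212.32 / 3.5 = 60.662 kPa.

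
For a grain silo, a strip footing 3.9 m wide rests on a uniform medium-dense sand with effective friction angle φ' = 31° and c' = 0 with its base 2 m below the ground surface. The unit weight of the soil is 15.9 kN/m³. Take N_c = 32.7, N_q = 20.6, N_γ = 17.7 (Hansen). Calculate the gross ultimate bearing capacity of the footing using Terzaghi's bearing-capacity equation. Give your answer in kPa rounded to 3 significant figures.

Overburden at base level: q = 15.9 × 2 = 31.8 kPa.
Surcharge term q·N_q = 31.8 × 20.6 = 655.08 kPa; self-weight term 0.5·γ·B·N_γ = 0.5 × 15.9 × 3.9 × 17.7 = 548.79 kPa.
q_ult = 655.08 + 548.79 = 1203.9 kPa.

q_ult ≈ 1200 kPa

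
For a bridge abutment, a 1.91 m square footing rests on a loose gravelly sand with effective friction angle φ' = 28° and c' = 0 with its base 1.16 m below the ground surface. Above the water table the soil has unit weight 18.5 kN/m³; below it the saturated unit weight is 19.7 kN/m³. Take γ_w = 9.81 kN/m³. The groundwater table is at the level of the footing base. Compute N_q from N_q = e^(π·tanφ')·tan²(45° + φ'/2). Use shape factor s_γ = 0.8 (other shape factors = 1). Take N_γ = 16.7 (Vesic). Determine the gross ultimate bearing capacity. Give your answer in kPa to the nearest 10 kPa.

tan28° = 0.5317, so N_q = e^(π×0.5317)·tan²(59°) = 5.314 × 2.77 = 14.72.
q = γ·D_f = 18.5 × 1.16 = 21.46 kPa.
For the ½γBN_γ term take γ' = 19.7 − 9.81 = 9.89 kN/m³ (soil below base is submerged).
q·N_q = 21.46 × 14.72 = 315.89 kPa
0.5·γ·B·N_γ·s_γ = 0.5 × 9.89 × 1.91 × 16.7 × 0.8 = 126.18 kPa
q_ult = 315.89 + 126.18 = 442.07 kPa.

q_ult ≈ 440 kPa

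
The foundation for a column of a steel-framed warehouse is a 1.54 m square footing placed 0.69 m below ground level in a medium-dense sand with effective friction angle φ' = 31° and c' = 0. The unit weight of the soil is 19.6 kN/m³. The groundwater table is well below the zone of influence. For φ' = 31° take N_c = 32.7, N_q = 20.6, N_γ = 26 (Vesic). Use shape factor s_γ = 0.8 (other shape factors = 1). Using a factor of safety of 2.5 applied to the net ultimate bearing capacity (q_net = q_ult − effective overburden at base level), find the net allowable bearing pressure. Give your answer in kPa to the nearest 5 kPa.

q_all(net) ≈ 230 kPa

q = γ·D_f = 19.6 × 0.69 = 13.524 kPa.
q·N_q = 13.524 × 20.6 = 278.59 kPa
0.5·γ·B·N_γ·s_γ = 0.5 × 19.6 × 1.54 × 26 × 0.8 = 313.91 kPa
q_ult = 278.59 + 313.91 = 592.51 kPa.
Net ultimate: q_net = 592.51 − 13.524 = 578.98 kPa.
q_all(net) = 578.98 / 2.5 = 231.59 kPa.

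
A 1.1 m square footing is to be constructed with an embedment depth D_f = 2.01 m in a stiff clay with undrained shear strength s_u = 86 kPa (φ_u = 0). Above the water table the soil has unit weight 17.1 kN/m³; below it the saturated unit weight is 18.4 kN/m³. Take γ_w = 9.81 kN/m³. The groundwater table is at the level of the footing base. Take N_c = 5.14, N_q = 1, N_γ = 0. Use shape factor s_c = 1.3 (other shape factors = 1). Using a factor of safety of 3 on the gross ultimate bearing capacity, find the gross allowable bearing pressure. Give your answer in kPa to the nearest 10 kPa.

q_all ≈ 200 kPa

q = γ·D_f = 17.1 × 2.01 = 34.371 kPa.
c·N_c·s_c = 86 × 5.14 × 1.3 = 574.65 kPa
q·N_q = 34.371 × 1 = 34.371 kPa
q_ult = 574.65 + 34.371 = 609.02 kPa.
q_all = 609.02 / 3 = 203.01 kPa.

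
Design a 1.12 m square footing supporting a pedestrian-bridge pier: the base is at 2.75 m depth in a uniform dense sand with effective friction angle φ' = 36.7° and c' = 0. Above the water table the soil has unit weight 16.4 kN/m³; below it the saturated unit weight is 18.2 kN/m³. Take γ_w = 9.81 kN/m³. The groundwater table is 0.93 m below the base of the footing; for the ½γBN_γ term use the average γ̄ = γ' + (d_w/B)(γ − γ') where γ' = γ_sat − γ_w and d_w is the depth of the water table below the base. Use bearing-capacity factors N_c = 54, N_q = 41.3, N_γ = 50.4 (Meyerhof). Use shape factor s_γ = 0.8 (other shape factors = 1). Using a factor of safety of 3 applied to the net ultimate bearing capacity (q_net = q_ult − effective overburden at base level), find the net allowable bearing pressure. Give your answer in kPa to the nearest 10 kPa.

q_all(net) ≈ 720 kPa

Overburden at base level: q = 16.4 × 2.75 = 45.1 kPa.
The water table is 0.93 m below the base (< B = 1.12 m), so the ½γBN_γ term uses γ̄ = γ' + (d_w/B)(γ − γ') = 8.39 + (0.93/1.12)(16.4 − 8.39) = 15.041 kN/m³.
Surcharge term q·N_q = 45.1 × 41.3 = 1862.6 kPa; self-weight term 0.5·γ·B·N_γ·s_γ = 0.5 × 15.041 × 1.12 × 50.4 × 0.8 = 339.62 kPa.
q_ult = 1862.6 + 339.62 = 2202.2 kPa.
Net ultimate: q_net = 2202.2 − 45.1 = 2157.1 kPa.
q_all(net) = 2157.1 / 3 = 719.05 kPa.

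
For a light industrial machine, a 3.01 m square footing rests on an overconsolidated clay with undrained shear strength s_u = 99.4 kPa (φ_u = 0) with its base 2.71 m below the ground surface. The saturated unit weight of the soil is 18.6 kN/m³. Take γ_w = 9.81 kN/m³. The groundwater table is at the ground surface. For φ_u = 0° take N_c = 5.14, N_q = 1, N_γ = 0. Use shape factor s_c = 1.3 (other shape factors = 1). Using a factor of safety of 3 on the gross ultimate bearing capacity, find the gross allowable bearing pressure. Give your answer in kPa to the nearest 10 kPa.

q_all ≈ 230 kPa

γ' = 18.6 − 9.81 = 8.79 kN/m³ (submerged throughout). q = 8.79 × 2.71 = 23.821 kPa.
c·N_c·s_c = 99.4 × 5.14 × 1.3 = 664.19 kPa
q·N_q = 23.821 × 1 = 23.821 kPa
q_ult = 664.19 + 23.821 = 688.01 kPa.
q_all = 688.01 / 3 = 229.34 kPa.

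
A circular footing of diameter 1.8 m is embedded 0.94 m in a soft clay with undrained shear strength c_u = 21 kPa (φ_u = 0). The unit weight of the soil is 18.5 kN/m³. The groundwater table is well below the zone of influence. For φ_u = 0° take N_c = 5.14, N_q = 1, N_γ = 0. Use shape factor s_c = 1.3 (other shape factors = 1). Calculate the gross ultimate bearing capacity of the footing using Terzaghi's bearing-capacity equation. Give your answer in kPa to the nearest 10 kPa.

Overburden at base level: q = 18.5 × 0.94 = 17.39 kPa.
Cohesion term c·N_c·s_c = 21 × 5.14 × 1.3 = 140.32 kPa; surcharge term q·N_q = 17.39 × 1 = 17.39 kPa.
q_ult = 140.32 + 17.39 = 157.71 kPa.

q_ult ≈ 160 kPa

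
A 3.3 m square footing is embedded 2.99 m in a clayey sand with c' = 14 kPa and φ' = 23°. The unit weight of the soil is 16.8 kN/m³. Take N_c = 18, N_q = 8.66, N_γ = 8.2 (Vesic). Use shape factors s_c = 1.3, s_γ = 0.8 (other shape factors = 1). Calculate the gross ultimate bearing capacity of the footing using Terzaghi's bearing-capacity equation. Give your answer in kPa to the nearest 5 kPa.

q_ult ≈ 945 kPa

Overburden at base level: q = 16.8 × 2.99 = 50.232 kPa.
Cohesion term c·N_c·s_c = 14 × 18 × 1.3 = 327.6 kPa; surcharge term q·N_q = 50.232 × 8.66 = 435.01 kPa; self-weight term 0.5·γ·B·N_γ·s_γ = 0.5 × 16.8 × 3.3 × 8.2 × 0.8 = 181.84 kPa.
q_ult = 327.6 + 435.01 + 181.84 = 944.45 kPa.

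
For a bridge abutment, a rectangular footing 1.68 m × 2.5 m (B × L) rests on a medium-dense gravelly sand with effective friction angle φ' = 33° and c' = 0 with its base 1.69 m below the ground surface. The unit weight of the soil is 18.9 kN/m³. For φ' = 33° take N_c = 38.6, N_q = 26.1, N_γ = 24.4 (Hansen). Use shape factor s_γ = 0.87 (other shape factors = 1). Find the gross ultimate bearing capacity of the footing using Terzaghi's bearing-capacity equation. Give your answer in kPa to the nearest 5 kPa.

q_ult ≈ 1170 kPa

q = γ·D_f = 18.9 × 1.69 = 31.941 kPa.
q·N_q = 31.941 × 26.1 = 833.66 kPa
0.5·γ·B·N_γ·s_γ = 0.5 × 18.9 × 1.68 × 24.4 × 0.87 = 337.02 kPa
q_ult = 833.66 + 337.02 = 1170.7 kPa.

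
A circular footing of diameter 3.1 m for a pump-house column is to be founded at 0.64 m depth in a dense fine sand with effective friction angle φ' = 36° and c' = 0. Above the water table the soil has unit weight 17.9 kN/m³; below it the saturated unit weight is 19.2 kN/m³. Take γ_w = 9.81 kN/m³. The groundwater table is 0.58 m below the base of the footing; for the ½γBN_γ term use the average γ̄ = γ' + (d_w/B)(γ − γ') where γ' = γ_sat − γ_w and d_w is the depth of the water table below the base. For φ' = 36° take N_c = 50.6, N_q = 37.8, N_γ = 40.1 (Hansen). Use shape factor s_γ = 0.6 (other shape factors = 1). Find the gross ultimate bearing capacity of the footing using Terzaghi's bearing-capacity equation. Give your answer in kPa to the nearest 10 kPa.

q_ult ≈ 840 kPa

Overburden at base level: q = 17.9 × 0.64 = 11.456 kPa.
The water table is 0.58 m below the base (< B = 3.1 m), so the ½γBN_γ term uses γ̄ = γ' + (d_w/B)(γ − γ') = 9.39 + (0.58/3.1)(17.9 − 9.39) = 10.982 kN/m³.
Surcharge term q·N_q = 11.456 × 37.8 = 433.04 kPa; self-weight term 0.5·γ·B·N_γ·s_γ = 0.5 × 10.982 × 3.1 × 40.1 × 0.6 = 409.56 kPa.
q_ult = 433.04 + 409.56 = 842.6 kPa.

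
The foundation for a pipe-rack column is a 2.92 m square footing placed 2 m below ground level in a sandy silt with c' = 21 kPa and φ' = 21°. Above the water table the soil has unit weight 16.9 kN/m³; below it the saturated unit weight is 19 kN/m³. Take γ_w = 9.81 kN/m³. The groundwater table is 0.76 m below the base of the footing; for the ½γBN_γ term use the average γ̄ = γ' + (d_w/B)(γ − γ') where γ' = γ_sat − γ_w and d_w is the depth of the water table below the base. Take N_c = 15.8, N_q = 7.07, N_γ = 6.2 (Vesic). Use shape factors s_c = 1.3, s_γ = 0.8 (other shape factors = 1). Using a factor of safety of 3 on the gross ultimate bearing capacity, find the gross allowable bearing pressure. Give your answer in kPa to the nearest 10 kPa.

Effective surcharge at the founding depth q = γ·D_f = 16.9 × 2 = 33.8 kPa.
With d_w = 0.76 m < B, γ̄ = 9.19 + (0.76/2.92) × (16.9 − 9.19) = 11.197 kN/m³.
q_ult = c·N_c·s_c + q·N_q + 0.5·γ·B·N_γ·s_γ
     = 21 × 15.8 × 1.3 + 33.8 × 7.07 + 0.5 × 11.197 × 2.92 × 6.2 × 0.8
     = 431.34 + 238.97 + 81.082 = 751.39 kPa.
q_all = 751.39 / 3 = 250.46 kPa.

q_all ≈ 250 kPa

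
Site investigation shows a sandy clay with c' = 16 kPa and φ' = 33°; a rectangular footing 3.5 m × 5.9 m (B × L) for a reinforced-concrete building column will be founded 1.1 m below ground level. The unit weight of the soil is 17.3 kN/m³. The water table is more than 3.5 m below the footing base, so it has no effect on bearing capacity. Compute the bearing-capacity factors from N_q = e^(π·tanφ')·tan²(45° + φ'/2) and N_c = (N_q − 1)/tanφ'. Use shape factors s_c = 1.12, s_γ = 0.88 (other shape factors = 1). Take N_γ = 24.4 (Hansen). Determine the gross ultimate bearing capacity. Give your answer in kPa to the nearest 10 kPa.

tan33° = 0.6494, so N_q = e^(π×0.6494)·tan²(61.5°) = 7.692 × 3.392 = 26.09.
N_c = (26.09 − 1)/tan33° = 38.64.
Effective surcharge at the founding depth q = γ·D_f = 17.3 × 1.1 = 19.03 kPa.
q_ult = c·N_c·s_c + q·N_q + 0.5·γ·B·N_γ·s_γ
     = 16 × 38.638 × 1.12 + 19.03 × 26.092 + 0.5 × 17.3 × 3.5 × 24.4 × 0.88
     = 692.4 + 496.53 + 650.06 = 1839 kPa.

q_ult ≈ 1840 kPa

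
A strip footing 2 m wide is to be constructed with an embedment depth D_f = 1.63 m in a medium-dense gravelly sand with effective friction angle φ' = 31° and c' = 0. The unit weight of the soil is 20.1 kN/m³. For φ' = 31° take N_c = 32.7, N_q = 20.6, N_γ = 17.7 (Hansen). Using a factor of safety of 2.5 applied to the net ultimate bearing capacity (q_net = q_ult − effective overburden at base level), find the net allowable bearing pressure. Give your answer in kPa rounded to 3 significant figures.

q_all(net) ≈ 399 kPa

Overburden at base level: q = 20.1 × 1.63 = 32.763 kPa.
Surcharge term q·N_q = 32.763 × 20.6 = 674.92 kPa; self-weight term 0.5·γ·B·N_γ = 0.5 × 20.1 × 2 × 17.7 = 355.77 kPa.
q_ult = 674.92 + 355.77 = 1030.7 kPa.
Net ultimate: q_net = 1030.7 − 32.763 = 997.92 kPa.
q_all(net) = 997.92 / 2.5 = 399.17 kPa.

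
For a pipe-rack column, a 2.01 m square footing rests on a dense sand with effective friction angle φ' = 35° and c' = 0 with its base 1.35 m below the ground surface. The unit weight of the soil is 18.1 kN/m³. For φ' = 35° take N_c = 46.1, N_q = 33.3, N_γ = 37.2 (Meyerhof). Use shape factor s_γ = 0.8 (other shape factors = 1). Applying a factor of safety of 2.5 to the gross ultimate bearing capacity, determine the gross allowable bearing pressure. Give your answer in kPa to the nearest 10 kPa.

q = γ·D_f = 18.1 × 1.35 = 24.435 kPa.
q·N_q = 24.435 × 33.3 = 813.69 kPa
0.5·γ·B·N_γ·s_γ = 0.5 × 18.1 × 2.01 × 37.2 × 0.8 = 541.35 kPa
q_ult = 813.69 + 541.35 = 1355 kPa.
q_all = q_ult / FS = 1355 / 2.5 = 542.01 kPa.

q_all ≈ 540 kPa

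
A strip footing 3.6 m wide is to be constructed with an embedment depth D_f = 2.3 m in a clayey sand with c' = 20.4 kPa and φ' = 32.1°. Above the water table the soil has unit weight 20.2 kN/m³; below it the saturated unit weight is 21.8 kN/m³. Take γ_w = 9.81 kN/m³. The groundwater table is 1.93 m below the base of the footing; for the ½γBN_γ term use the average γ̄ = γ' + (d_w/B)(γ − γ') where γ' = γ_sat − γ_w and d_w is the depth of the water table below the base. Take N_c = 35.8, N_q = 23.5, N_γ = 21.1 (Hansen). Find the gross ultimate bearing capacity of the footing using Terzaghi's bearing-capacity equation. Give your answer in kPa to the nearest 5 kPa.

q_ult ≈ 2445 kPa

Overburden at base level: q = 20.2 × 2.3 = 46.46 kPa.
The water table is 1.93 m below the base (< B = 3.6 m), so the ½γBN_γ term uses γ̄ = γ' + (d_w/B)(γ − γ') = 11.99 + (1.93/3.6)(20.2 − 11.99) = 16.391 kN/m³.
Cohesion term c·N_c = 20.4 × 35.8 = 730.32 kPa; surcharge term q·N_q = 46.46 × 23.5 = 1091.8 kPa; self-weight term 0.5·γ·B·N_γ = 0.5 × 16.391 × 3.6 × 21.1 = 622.55 kPa.
q_ult = 730.32 + 1091.8 + 622.55 = 2444.7 kPa.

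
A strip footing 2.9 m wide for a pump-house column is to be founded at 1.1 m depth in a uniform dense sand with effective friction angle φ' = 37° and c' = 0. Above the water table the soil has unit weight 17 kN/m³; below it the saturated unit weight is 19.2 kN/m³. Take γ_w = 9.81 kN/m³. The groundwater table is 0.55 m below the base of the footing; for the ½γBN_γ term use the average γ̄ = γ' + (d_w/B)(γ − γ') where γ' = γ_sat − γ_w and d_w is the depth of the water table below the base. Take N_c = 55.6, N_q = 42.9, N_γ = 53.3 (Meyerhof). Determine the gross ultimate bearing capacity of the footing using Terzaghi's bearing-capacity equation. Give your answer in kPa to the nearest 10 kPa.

q_ult ≈ 1640 kPa

q = γ·D_f = 17 × 1.1 = 18.7 kPa.
γ' = 9.39 kN/m³; averaging over the depth B below the base, γ̄ = γ' + (d_w/B)(γ − γ') = 10.833 kN/m³.
q·N_q = 18.7 × 42.9 = 802.23 kPa
0.5·γ·B·N_γ = 0.5 × 10.833 × 2.9 × 53.3 = 837.25 kPa
q_ult = 802.23 + 837.25 = 1639.5 kPa.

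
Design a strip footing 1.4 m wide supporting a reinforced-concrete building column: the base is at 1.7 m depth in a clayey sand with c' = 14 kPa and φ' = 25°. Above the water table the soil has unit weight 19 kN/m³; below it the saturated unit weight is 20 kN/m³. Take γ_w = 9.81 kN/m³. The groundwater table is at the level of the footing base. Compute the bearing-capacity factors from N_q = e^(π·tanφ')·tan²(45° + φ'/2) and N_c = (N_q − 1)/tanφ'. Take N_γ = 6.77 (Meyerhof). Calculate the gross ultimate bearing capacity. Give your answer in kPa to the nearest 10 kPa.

tan25° = 0.4663, so N_q = e^(π×0.4663)·tan²(57.5°) = 4.327 × 2.464 = 10.66.
N_c = (10.66 − 1)/tan25° = 20.72.
q = γ·D_f = 19 × 1.7 = 32.3 kPa.
For the ½γBN_γ term take γ' = 20 − 9.81 = 10.19 kN/m³ (soil below base is submerged).
c·N_c = 14 × 20.721 = 290.09 kPa
q·N_q = 32.3 × 10.662 = 344.39 kPa
0.5·γ·B·N_γ = 0.5 × 10.19 × 1.4 × 6.77 = 48.29 kPa
q_ult = 290.09 + 344.39 + 48.29 = 682.77 kPa.

q_ult ≈ 680 kPa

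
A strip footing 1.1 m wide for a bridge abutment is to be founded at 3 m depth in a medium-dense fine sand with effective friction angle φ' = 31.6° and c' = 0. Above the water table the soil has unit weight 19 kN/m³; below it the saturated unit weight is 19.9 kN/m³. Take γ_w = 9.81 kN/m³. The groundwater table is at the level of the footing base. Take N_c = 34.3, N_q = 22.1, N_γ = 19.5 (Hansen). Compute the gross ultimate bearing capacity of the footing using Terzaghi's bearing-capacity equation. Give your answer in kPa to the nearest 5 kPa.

q_ult ≈ 1370 kPa

Overburden at base level: q = 19 × 3 = 57 kPa.
Below the base the soil is submerged, so the ½γBN_γ term uses γ' = 19.9 − 9.81 = 10.09 kN/m³.
Surcharge term q·N_q = 57 × 22.1 = 1259.7 kPa; self-weight term 0.5·γ·B·N_γ = 0.5 × 10.09 × 1.1 × 19.5 = 108.22 kPa.
q_ult = 1259.7 + 108.22 = 1367.9 kPa.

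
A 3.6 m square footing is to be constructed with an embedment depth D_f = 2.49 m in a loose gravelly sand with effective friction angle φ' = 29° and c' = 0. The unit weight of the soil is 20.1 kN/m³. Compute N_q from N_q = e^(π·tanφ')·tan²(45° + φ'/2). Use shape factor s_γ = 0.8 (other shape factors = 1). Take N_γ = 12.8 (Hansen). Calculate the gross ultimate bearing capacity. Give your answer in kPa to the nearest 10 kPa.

tan29° = 0.5543, so N_q = e^(π×0.5543)·tan²(59.5°) = 5.705 × 2.882 = 16.44.
q = γ·D_f = 20.1 × 2.49 = 50.049 kPa.
q·N_q = 50.049 × 16.443 = 822.97 kPa
0.5·γ·B·N_γ·s_γ = 0.5 × 20.1 × 3.6 × 12.8 × 0.8 = 370.48 kPa
q_ult = 822.97 + 370.48 = 1193.5 kPa.

q_ult ≈ 1190 kPa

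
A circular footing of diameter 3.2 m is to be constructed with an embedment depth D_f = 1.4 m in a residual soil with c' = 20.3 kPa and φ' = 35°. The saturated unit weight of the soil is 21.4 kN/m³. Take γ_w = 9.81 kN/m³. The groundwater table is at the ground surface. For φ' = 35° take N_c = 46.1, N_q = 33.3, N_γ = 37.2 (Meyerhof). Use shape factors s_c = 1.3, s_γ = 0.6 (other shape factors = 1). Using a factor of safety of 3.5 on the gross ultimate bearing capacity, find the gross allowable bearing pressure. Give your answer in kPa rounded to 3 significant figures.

q_all ≈ 620 kPa

With the water table at the surface the whole profile is submerged: γ' = 21.4 − 9.81 = 11.59 kN/m³, so q = γ'·D_f = 16.226 kPa; the same γ' applies in the ½γBN_γ term.
q_ult = c·N_c·s_c + q·N_q + 0.5·γ·B·N_γ·s_γ
     = 20.3 × 46.1 × 1.3 + 16.226 × 33.3 + 0.5 × 11.59 × 3.2 × 37.2 × 0.6
     = 1216.6 + 540.33 + 413.9 = 2170.8 kPa.
q_all = 2170.8 / 3.5 = 620.23 kPa.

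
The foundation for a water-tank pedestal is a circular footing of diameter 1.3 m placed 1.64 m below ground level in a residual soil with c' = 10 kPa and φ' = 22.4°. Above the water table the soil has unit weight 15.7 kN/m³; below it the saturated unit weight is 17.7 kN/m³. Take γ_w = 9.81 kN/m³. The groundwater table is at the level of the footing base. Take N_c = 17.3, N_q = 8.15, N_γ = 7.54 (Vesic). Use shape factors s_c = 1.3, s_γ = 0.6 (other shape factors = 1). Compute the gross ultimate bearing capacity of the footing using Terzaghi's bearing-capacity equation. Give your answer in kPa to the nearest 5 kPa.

q_ult ≈ 460 kPa

q = γ·D_f = 15.7 × 1.64 = 25.748 kPa.
For the ½γBN_γ term take γ' = 17.7 − 9.81 = 7.89 kN/m³ (soil below base is submerged).
c·N_c·s_c = 10 × 17.3 × 1.3 = 224.9 kPa
q·N_q = 25.748 × 8.15 = 209.85 kPa
0.5·γ·B·N_γ·s_γ = 0.5 × 7.89 × 1.3 × 7.54 × 0.6 = 23.201 kPa
q_ult = 224.9 + 209.85 + 23.201 = 457.95 kPa.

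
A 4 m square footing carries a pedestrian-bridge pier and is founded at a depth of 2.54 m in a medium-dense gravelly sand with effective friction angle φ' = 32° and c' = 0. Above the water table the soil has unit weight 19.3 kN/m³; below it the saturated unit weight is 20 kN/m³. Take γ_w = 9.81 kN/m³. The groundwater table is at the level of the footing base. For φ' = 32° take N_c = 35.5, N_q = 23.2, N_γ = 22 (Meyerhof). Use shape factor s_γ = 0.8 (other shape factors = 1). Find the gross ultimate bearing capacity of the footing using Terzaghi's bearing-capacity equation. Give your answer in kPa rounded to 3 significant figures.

Overburden at base level: q = 19.3 × 2.54 = 49.022 kPa.
Below the base the soil is submerged, so the ½γBN_γ term uses γ' = 20 − 9.81 = 10.19 kN/m³.
Surcharge term q·N_q = 49.022 × 23.2 = 1137.3 kPa; self-weight term 0.5·γ·B·N_γ·s_γ = 0.5 × 10.19 × 4 × 22 × 0.8 = 358.69 kPa.
q_ult = 1137.3 + 358.69 = 1496 kPa.

q_ult ≈ 1500 kPa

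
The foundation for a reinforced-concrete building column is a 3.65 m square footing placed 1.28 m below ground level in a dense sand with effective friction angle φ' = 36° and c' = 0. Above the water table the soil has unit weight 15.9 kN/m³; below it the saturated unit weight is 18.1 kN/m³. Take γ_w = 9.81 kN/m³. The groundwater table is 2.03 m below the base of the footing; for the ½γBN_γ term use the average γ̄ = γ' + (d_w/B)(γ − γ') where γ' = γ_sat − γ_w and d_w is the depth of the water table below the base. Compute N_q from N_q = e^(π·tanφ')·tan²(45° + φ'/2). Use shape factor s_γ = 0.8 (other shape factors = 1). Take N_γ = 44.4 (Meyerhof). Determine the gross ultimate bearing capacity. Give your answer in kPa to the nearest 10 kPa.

q_ult ≈ 1580 kPa

tan36° = 0.7265, so N_q = e^(π×0.7265)·tan²(63°) = 9.801 × 3.852 = 37.75.
q = γ·D_f = 15.9 × 1.28 = 20.352 kPa.
γ' = 8.29 kN/m³; averaging over the depth B below the base, γ̄ = γ' + (d_w/B)(γ − γ') = 12.522 kN/m³.
q·N_q = 20.352 × 37.752 = 768.34 kPa
0.5·γ·B·N_γ·s_γ = 0.5 × 12.522 × 3.65 × 44.4 × 0.8 = 811.75 kPa
q_ult = 768.34 + 811.75 = 1580.1 kPa.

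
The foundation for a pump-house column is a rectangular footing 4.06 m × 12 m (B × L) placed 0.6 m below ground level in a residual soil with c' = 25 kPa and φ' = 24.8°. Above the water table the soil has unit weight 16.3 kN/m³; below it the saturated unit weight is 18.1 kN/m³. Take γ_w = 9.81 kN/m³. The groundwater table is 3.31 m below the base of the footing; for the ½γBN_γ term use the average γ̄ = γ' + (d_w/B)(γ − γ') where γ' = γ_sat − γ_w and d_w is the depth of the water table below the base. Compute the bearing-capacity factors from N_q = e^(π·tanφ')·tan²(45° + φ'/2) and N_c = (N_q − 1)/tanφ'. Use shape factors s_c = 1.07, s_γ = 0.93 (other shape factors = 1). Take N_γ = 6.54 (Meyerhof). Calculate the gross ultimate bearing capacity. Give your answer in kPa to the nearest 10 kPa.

tan24.8° = 0.4621, so N_q = e^(π×0.4621)·tan²(57.4°) = 4.27 × 2.445 = 10.44.
N_c = (10.44 − 1)/tan24.8° = 20.43.
Overburden at base level: q = 16.3 × 0.6 = 9.78 kPa.
The water table is 3.31 m below the base (< B = 4.06 m), so the ½γBN_γ term uses γ̄ = γ' + (d_w/B)(γ − γ') = 8.29 + (3.31/4.06)(16.3 − 8.29) = 14.82 kN/m³.
Cohesion term c·N_c·s_c = 25 × 20.431 × 1.07 = 546.52 kPa; surcharge term q·N_q = 9.78 × 10.44 = 102.11 kPa; self-weight term 0.5·γ·B·N_γ·s_γ = 0.5 × 14.82 × 4.06 × 6.54 × 0.93 = 182.98 kPa.
q_ult = 546.52 + 102.11 + 182.98 = 831.61 kPa.

q_ult ≈ 830 kPa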